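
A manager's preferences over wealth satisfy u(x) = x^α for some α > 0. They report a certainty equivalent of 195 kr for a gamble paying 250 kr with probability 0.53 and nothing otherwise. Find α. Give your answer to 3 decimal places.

Since u(0) = 0, the lottery's EU is 0.53·250^α.
Indifference: 195^α = 0.53·250^α, so (195/250)^α = 0.53.
α = ln(0.53) / ln(195/250) = -0.634878/-0.248461 ≈ 2.555.

α ≈ 2.555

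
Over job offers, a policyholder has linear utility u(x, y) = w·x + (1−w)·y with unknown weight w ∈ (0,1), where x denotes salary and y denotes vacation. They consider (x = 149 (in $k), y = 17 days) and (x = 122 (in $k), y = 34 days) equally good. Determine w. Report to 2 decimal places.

w = 0.39

u(149,17) = u(122,34) means w·149 + (1−w)·17 = w·122 + (1−w)·34.
Rearranging, 27·w − 17·(1−w) = 0.
Hence w = 17/(27+17) = 17/44 = 0.39.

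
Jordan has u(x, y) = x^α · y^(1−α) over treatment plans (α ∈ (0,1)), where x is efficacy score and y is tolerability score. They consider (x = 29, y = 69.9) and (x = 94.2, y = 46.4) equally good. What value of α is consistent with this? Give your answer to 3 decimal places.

α ≈ 0.258

Set the two utilities equal: 29^α·69.9^(1−α) = 94.2^α·46.4^(1−α).
Taking logs: α·ln 29 + (1−α)·ln 69.9 = α·ln 94.2 + (1−α)·ln 46.4, i.e. α·-1.178124 = (1−α)·-0.409766.
With A = -1.178124 and B = -0.409766: α·A = (1−α)·B, so α = B/(A+B) = -0.409766/-1.587890 ≈ 0.258.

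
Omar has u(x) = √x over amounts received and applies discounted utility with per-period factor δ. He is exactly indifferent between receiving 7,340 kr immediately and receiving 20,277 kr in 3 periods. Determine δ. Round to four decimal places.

The payoff in 3 periods is discounted by δ^3, so u(7340) = δ^3·u(20277) and δ^3 = u(7340)/u(20277).
With u(x) = √x: δ^3 = √7340/√20277 = √(7340/20277) = 0.60165.
Taking the cube root: δ = 0.60165^(1/3) ≈ 0.8442.

δ ≈ 0.8442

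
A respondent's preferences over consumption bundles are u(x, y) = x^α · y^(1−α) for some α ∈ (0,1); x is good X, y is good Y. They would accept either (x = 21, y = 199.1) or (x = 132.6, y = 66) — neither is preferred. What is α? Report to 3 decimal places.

α ≈ 0.375

Indifference: 21^α · 199.1^(1−α) = 132.6^α · 66^(1−α).
Rearrange to (21/132.6)^α = (66/199.1)^(1−α) and take logs: α·-1.842815 = (1−α)·-1.104152.
Thus α·(-2.946967) = -1.104152, so α = -1.104152/-2.946967 ≈ 0.375.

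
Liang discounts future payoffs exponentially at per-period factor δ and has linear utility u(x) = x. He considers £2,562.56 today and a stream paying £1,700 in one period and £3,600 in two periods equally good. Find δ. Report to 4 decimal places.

Present value of the stream is 1700·δ + 3600·δ². Indifference gives 1700δ + 3600δ² = 2562.56.
That is, 3600δ² + 1700δ − 2562.56 = 0, a quadratic in δ.
The positive root is δ = [−1700 + √(1700² + 4·3600·2562.56)] / (2·3600) = (−1700 + 6308.000)/7200 ≈ 0.6400.

δ ≈ 0.6400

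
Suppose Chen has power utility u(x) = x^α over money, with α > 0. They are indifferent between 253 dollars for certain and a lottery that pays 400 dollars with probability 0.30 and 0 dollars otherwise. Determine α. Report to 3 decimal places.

α ≈ 2.628

The lottery's expected utility is 0.30·u(400) + 0.70·u(0) = 0.30·400^α (since u(0) = 0 for α > 0).
Setting u(253) equal to that: 253^α = 0.30·400^α ⇒ (253/400)^α = 0.30.
Taking logs: α·ln(253/400) = ln(0.30), so α = -1.203973 / -0.458075 ≈ 2.628.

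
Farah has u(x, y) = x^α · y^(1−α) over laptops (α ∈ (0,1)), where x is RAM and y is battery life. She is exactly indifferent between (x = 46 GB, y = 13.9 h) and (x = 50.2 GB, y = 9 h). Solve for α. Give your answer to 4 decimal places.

Indifference: 46^α · 13.9^(1−α) = 50.2^α · 9^(1−α).
Taking logs: α·ln 46 + (1−α)·ln 13.9 = α·ln 50.2 + (1−α)·ln 9, i.e. α·-0.0873736 = (1−α)·-0.4346643.
So α/(1−α) = (-0.4346643)/(-0.0873736) = 4.9747784, and α = 4.9747784/5.9747784 ≈ 0.8326.

α ≈ 0.8326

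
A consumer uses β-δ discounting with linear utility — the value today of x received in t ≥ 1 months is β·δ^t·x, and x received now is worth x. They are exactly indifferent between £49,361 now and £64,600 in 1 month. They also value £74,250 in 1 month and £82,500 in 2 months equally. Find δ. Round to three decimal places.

δ ≈ 0.900

From the later pair, β·δ^1·74250 = β·δ^2·82500; dividing through, δ = 74250/82500 = 0.90000.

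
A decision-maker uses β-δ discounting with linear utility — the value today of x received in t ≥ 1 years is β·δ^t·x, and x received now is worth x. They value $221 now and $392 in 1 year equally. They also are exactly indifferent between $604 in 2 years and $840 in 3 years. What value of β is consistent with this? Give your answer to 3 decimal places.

β ≈ 0.784

Both payoffs in the second observation are in the future, so β drops out: δ^2·604 = δ^3·840 ⇒ δ = 604/840 = 0.71905.
The first indifference: 221 = β·δ·392, so β = 221/(δ·392) = 221/(0.71905·392) ≈ 0.784.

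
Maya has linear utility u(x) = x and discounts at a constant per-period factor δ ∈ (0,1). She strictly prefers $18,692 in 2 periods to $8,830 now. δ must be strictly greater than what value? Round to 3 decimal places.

δ > 0.687

The preference means 8830 < δ^2·18692.
Dividing by 18692: δ^2 > 0.47239. Both sides are positive, so the square root keeps the direction.
δ > (8830/18692)^(1/2) ≈ 0.687.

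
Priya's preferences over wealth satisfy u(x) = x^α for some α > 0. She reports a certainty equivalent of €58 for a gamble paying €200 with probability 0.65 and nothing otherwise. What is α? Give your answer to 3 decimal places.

α ≈ 0.348

EU(lottery) = 0.65·200^α + 0.35·0 = 0.65·200^α.
Indifference: 58^α = 0.65·200^α, so (58/200)^α = 0.65.
Taking logs: α·ln(58/200) = ln(0.65), so α = -0.430783 / -1.237874 ≈ 0.348.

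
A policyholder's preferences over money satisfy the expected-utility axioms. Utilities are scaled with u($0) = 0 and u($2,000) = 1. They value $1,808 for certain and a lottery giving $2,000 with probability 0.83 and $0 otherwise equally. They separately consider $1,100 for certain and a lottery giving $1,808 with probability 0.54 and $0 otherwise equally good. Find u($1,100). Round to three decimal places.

0.448

From the first indifference, u($1,808) = 0.83·u($2,000) + 0.17·u($0) = 0.83·1 + 0.17·0 = 0.83.
The second indifference gives u($1,100) = 0.54·u($1,808) + 0.46·u($0) = 0.54·0.83 + 0.46·0.00 = 0.4482.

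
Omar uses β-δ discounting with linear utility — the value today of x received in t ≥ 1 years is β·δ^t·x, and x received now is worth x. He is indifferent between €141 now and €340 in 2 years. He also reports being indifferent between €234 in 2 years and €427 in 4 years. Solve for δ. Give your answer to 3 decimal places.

The second indifference involves only future payoffs, so β cancels: β·δ^2·234 = β·δ^4·427, giving δ^2 = 234/427 = 0.54801, so δ = 0.74028.

δ ≈ 0.740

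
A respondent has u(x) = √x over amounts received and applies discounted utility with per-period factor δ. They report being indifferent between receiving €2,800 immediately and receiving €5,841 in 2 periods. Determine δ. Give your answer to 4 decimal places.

Equating discounted utilities: u(2800) = δ^2·u(5841) ⇒ δ^2 = u(2800)/u(5841).
With u(x) = √x: δ^2 = √2800/√5841 = √(2800/5841) = 0.69237.
So δ = 0.69237^(1/2) ≈ 0.8321.

δ ≈ 0.8321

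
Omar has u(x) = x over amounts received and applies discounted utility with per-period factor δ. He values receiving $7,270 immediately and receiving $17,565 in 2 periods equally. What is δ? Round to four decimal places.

Equating discounted utilities: u(7270) = δ^2·u(17565) ⇒ δ^2 = u(7270)/u(17565).
With u(x) = x: δ^2 = 7270/17565 = 0.41389.
Hence δ = (0.41389)^(1/2) = 0.643344.

δ ≈ 0.6433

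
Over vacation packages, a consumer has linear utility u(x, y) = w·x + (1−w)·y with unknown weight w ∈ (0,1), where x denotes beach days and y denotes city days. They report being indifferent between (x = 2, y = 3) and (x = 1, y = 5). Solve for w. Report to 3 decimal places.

w = 0.667

u(2,3) = u(1,5) means w·2 + (1−w)·3 = w·1 + (1−w)·5.
Collecting terms: w·1 = (1−w)·2.
The marginal rate of substitution is 2/1, so w = 2/(1+2) = 0.667.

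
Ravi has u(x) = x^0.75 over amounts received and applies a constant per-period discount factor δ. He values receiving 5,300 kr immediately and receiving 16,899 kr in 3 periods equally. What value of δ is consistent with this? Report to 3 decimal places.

Indifference means u(5300) = δ^3 · u(16899), so δ^3 = u(5300)/u(16899).
Since u(x) = x^0.75, δ^3 = (5300/16899)^0.75 = 0.31363^0.75 = 0.41909.
Hence δ = (0.41909)^(1/3) = 0.74835.

δ ≈ 0.748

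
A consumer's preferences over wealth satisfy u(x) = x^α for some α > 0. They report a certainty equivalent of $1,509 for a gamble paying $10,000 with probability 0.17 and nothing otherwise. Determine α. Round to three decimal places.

The lottery's expected utility is 0.17·u(10000) + 0.83·u(0) = 0.17·10000^α (since u(0) = 0 for α > 0).
Setting u(1509) equal to that: 1509^α = 0.17·10000^α ⇒ (1509/10000)^α = 0.17.
Taking logs: α·ln(1509/10000) = ln(0.17), so α = -1.771957 / -1.891138 ≈ 0.937.

α ≈ 0.937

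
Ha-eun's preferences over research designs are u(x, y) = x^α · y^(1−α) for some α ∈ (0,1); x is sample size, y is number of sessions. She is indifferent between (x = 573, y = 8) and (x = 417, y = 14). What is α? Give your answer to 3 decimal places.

Indifference: 573^α · 8^(1−α) = 417^α · 14^(1−α).
(573/417)^α = (14/8)^(1−α); take logs: α·ln(573/417) = (1−α)·ln(14/8), i.e. α·0.317799 = (1−α)·0.559616.
With A = 0.317799 and B = 0.559616: α·A = (1−α)·B, so α = B/(A+B) = 0.559616/0.877415 ≈ 0.638.

α ≈ 0.638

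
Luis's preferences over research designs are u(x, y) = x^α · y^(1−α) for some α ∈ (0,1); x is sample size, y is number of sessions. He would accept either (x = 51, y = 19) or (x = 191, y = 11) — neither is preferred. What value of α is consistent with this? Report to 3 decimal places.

The Cobb–Douglas utilities coincide, so 51^α·19^(1−α) = 191^α·11^(1−α).
Taking logs: α·ln 51 + (1−α)·ln 19 = α·ln 191 + (1−α)·ln 11, i.e. α·-1.320448 = (1−α)·-0.546544.
So α/(1−α) = (-0.546544)/(-1.320448) = 0.413908, and α = 0.413908/1.413908 ≈ 0.293.

α ≈ 0.293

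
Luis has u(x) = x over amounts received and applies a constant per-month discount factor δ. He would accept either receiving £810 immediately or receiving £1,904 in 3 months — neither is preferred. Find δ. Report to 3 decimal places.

δ ≈ 0.752

The payoff in 3 months is discounted by δ^3, so u(810) = δ^3·u(1904) and δ^3 = u(810)/u(1904).
With u(x) = x: δ^3 = 810/1904 = 0.42542.
Hence δ = (0.42542)^(1/3) = 0.75209.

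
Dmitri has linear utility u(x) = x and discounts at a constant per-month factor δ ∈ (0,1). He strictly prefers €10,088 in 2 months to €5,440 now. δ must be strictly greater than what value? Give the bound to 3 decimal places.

Comparing present values: 5440 < δ^2·10088.
Dividing by 10088: δ^2 > 0.53925. Both sides are positive, so the square root keeps the direction.
δ > (5440/10088)^(1/2) ≈ 0.734.

δ > 0.734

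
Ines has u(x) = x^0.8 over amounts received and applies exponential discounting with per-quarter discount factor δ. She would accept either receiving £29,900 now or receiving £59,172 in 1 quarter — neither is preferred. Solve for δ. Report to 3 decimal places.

δ ≈ 0.579

Indifference means u(29900) = δ · u(59172), so δ = u(29900)/u(59172).
With u(x) = x^0.8: δ = 29900^0.8/59172^0.8 = (29900/59172)^0.8 = 0.57922.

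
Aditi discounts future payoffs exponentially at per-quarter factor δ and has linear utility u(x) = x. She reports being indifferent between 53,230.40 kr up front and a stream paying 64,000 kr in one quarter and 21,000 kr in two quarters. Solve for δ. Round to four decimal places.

Present value of the stream is 64000·δ + 21000·δ². Indifference gives 64000δ + 21000δ² = 53230.40.
So 21000δ² + 64000δ − 53230.40 = 0.
δ = (−64000 + √(64000² + 4·21000·53230.40)) / (2·21000) = (−64000 + √8567353600.00) / 42000 ≈ 0.6800.

δ ≈ 0.6800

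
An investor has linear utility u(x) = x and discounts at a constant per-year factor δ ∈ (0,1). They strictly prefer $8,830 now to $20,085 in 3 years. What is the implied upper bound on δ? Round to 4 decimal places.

Under u(x) = x this choice says 8830 > δ^3·20085.
Dividing by 20085: δ^3 < 0.43963. Both sides are positive, so the cube root keeps the direction.
δ < 0.43963^(1/3) = 0.7604.

δ < 0.7604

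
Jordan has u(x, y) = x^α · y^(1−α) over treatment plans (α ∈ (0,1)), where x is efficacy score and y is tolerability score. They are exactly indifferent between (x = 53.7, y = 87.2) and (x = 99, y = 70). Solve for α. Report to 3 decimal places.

Indifference: 53.7^α · 87.2^(1−α) = 99^α · 70^(1−α).
(53.7/99)^α = (70/87.2)^(1−α); take logs: α·ln(53.7/99) = (1−α)·ln(70/87.2), i.e. α·-0.611707 = (1−α)·-0.219709.
With A = -0.611707 and B = -0.219709: α·A = (1−α)·B, so α = B/(A+B) = -0.219709/-0.831416 ≈ 0.264.

α ≈ 0.264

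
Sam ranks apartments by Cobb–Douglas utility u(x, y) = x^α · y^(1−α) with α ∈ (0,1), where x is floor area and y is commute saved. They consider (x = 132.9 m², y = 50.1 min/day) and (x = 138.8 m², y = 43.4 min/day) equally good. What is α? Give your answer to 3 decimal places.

α ≈ 0.768

Set the two utilities equal: 132.9^α·50.1^(1−α) = 138.8^α·43.4^(1−α).
Rearrange to (132.9/138.8)^α = (43.4/50.1)^(1−α) and take logs: α·-0.043437 = (1−α)·-0.143562.
Thus α·(-0.186999) = -0.143562, so α = -0.143562/-0.186999 ≈ 0.768.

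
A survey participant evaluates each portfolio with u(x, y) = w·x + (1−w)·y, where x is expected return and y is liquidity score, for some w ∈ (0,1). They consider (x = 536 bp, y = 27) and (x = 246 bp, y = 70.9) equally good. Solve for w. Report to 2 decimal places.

u(536,27) = u(246,70.9) means w·536 + (1−w)·27 = w·246 + (1−w)·70.9.
Collecting terms: w·290 = (1−w)·43.9.
The marginal rate of substitution is 43.9/290, so w = 43.9/(290+43.9) = 0.13.

w = 0.13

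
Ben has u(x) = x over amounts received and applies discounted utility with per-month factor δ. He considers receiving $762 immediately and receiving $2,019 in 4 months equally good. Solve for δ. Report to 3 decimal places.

The payoff in 4 months is discounted by δ^4, so u(762) = δ^4·u(2019) and δ^4 = u(762)/u(2019).
With u(x) = x: δ^4 = 762/2019 = 0.37741.
Hence δ = (0.37741)^(1/4) = 0.78380.

δ ≈ 0.784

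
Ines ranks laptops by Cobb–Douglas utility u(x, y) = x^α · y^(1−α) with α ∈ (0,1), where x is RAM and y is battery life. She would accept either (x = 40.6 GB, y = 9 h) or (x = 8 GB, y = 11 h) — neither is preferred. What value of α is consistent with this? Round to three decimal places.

α ≈ 0.110

Set the two utilities equal: 40.6^α·9^(1−α) = 8^α·11^(1−α).
(40.6/8)^α = (11/9)^(1−α); take logs: α·ln(40.6/8) = (1−α)·ln(11/9), i.e. α·1.624327 = (1−α)·0.200671.
With A = 1.624327 and B = 0.200671: α·A = (1−α)·B, so α = B/(A+B) = 0.200671/1.824998 ≈ 0.110.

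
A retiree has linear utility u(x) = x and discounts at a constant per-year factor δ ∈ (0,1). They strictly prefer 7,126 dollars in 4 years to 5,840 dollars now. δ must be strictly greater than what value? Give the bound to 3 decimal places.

The preference means 5840 < δ^4·7126.
So δ^4 > 5840/7126 = 0.81953; taking the 4th root of both positive sides preserves the inequality.
δ > (5840/7126)^(1/4) ≈ 0.951.

δ > 0.951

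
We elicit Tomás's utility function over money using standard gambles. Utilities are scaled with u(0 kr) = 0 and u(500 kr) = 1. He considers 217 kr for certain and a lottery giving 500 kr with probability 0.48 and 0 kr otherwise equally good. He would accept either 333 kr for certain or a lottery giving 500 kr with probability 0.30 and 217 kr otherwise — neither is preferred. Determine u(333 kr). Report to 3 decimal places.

0.636

From the first indifference, u(217 kr) = 0.48·u(500 kr) + 0.52·u(0 kr) = 0.48·1 + 0.52·0 = 0.48.
Then u(333 kr) = 0.30·u(500 kr) + 0.70·u(217 kr) = 0.30·1.00 + 0.70·0.48 = 0.6360.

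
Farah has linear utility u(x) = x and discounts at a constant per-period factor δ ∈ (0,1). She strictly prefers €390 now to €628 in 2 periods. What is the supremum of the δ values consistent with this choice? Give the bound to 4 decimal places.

δ < 0.7880

Comparing present values: 390 > δ^2·628.
So δ^2 < 390/628 = 0.62102; taking the square root of both positive sides preserves the inequality.
δ < 0.62102^(1/2) = 0.7880.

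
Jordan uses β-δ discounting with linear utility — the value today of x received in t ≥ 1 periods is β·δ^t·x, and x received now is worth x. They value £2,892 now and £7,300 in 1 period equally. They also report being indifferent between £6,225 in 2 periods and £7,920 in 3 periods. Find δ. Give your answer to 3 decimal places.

δ ≈ 0.786

The second indifference involves only future payoffs, so β cancels: β·δ^2·6225 = β·δ^3·7920, giving δ = 6225/7920 = 0.78598.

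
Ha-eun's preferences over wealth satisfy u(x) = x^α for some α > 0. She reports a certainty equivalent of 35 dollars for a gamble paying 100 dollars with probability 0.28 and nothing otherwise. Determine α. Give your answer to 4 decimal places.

EU(lottery) = 0.28·100^α + 0.72·0 = 0.28·100^α.
Equating: 35^α = 0.28·100^α, i.e. 0.3500^α = 0.28.
Taking logs: α·ln(35/100) = ln(0.28), so α = -1.2729657 / -1.0498221 ≈ 1.2126.

α ≈ 1.2126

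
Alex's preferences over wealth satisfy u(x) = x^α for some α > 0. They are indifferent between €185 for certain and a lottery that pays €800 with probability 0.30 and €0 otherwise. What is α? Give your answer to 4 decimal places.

EU(lottery) = 0.30·800^α + 0.70·0 = 0.30·800^α.
Setting u(185) equal to that: 185^α = 0.30·800^α ⇒ (185/800)^α = 0.30.
Taking logs: α·ln(185/800) = ln(0.30), so α = -1.2039728 / -1.4642559 ≈ 0.8222.

α ≈ 0.8222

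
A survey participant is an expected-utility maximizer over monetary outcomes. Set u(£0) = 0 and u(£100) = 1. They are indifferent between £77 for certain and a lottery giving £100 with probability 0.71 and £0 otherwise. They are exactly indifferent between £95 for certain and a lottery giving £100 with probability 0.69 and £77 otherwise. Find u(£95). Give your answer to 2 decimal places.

From the first indifference, u(£77) = 0.71·u(£100) + 0.29·u(£0) = 0.71·1 + 0.29·0 = 0.71.
The second indifference gives u(£95) = 0.69·u(£100) + 0.31·u(£77) = 0.69·1.00 + 0.31·0.71 = 0.9101.

0.91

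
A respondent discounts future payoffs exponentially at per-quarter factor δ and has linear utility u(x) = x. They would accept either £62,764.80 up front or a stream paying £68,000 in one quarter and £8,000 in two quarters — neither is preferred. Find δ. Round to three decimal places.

Present value of the stream is 68000·δ + 8000·δ². Indifference gives 68000δ + 8000δ² = 62764.80.
Rearranged: 8000δ² + 68000δ − 62764.80 = 0.
By the quadratic formula (taking the positive root), δ = (−68000 + √6632473600.00) / 16000 ≈ 0.840.

δ ≈ 0.840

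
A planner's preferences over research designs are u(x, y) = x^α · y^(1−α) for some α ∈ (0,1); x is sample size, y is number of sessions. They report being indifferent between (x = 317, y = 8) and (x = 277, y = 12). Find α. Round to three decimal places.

α ≈ 0.750

The Cobb–Douglas utilities coincide, so 317^α·8^(1−α) = 277^α·12^(1−α).
Taking logs: α·ln 317 + (1−α)·ln 8 = α·ln 277 + (1−α)·ln 12, i.e. α·0.134884 = (1−α)·0.405465.
With A = 0.134884 and B = 0.405465: α·A = (1−α)·B, so α = B/(A+B) = 0.405465/0.540349 ≈ 0.750.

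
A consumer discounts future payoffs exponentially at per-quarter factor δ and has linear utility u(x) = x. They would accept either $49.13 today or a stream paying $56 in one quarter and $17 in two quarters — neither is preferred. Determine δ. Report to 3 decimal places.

δ ≈ 0.720

Present value of the stream is 56·δ + 17·δ². Indifference gives 56δ + 17δ² = 49.13.
Rearranged: 17δ² + 56δ − 49.13 = 0.
The positive root is δ = [−56 + √(56² + 4·17·49.13)] / (2·17) = (−56 + 80.479)/34 ≈ 0.720.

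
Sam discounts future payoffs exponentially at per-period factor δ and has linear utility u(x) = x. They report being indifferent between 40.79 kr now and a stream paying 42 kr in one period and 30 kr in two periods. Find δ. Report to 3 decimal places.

δ ≈ 0.660

Equating present values: 40.79 = 42δ + 30δ².
So 30δ² + 42δ − 40.79 = 0.
By the quadratic formula (taking the positive root), δ = (−42 + √6658.80) / 60 ≈ 0.660.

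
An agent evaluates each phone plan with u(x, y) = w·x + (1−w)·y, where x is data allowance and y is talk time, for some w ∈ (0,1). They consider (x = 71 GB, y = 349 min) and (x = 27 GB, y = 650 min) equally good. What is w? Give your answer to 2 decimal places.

Indifference: w·71 + (1−w)·349 = w·27 + (1−w)·650.
Rearranging, 44·w − 301·(1−w) = 0.
Hence w = 301/(44+301) = 301/345 = 0.87.

w = 0.87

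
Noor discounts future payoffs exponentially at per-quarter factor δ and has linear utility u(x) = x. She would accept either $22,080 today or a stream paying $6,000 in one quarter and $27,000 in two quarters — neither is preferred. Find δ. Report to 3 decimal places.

The stream is worth 6000δ + 27000δ² today, so 6000δ + 27000δ² = 22080.
So 27000δ² + 6000δ − 22080 = 0.
δ = (−6000 + √(6000² + 4·27000·22080)) / (2·27000) = (−6000 + √2420640000.00) / 54000 ≈ 0.800.

δ ≈ 0.800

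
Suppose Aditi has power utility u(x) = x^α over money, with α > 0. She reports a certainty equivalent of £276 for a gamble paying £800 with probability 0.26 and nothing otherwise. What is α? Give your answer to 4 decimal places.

α ≈ 1.2658

EU(lottery) = 0.26·800^α + 0.74·0 = 0.26·800^α.
Equating: 276^α = 0.26·800^α, i.e. 0.3450^α = 0.26.
Take logs: α = ln 0.26 / ln(276/800) ≈ 1.265796.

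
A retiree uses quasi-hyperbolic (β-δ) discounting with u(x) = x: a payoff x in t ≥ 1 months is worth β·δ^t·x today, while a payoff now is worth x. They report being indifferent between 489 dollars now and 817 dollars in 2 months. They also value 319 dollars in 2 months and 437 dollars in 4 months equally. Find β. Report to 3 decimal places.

From the later pair, β·δ^2·319 = β·δ^4·437; dividing through, δ^2 = 319/437 = 0.72998, so δ = 0.85439.
Substituting δ into 489 = β·δ^2·817: β = 489/(596.391) ≈ 0.820.

β ≈ 0.820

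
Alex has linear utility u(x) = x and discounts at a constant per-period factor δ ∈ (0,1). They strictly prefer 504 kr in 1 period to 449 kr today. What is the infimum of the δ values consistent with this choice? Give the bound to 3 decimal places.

Under u(x) = x this choice says 449 < δ·504.
So δ > 449/504 = 0.89087.

δ > 0.891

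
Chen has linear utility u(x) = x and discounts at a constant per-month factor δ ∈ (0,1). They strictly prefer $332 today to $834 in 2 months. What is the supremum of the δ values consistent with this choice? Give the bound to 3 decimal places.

δ < 0.631

Comparing present values: 332 > δ^2·834.
Dividing by 834: δ^2 < 0.39808. Both sides are positive, so the square root keeps the direction.
δ < (332/834)^(1/2) ≈ 0.631.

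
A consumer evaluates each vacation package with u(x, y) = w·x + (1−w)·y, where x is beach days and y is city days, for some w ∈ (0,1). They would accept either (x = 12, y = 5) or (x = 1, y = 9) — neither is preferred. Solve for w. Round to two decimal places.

Indifference: w·12 + (1−w)·5 = w·1 + (1−w)·9.
w·(12−1) = (1−w)·(9−5), i.e. w·11 = (1−w)·4.
So w/(1−w) = 4/11 = 0.3636, giving w = 4/(11+4) = 0.27.

w = 0.27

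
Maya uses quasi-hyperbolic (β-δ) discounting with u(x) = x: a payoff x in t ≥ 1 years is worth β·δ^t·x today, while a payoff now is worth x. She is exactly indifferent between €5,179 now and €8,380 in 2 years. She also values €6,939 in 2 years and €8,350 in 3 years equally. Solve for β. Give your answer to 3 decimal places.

β ≈ 0.895

Both payoffs in the second observation are in the future, so β drops out: δ^2·6939 = δ^3·8350 ⇒ δ = 6939/8350 = 0.83102.
The first indifference: 5179 = β·δ^2·8380, so β = 5179/(δ^2·8380) = 5179/(0.69059·8380) ≈ 0.895.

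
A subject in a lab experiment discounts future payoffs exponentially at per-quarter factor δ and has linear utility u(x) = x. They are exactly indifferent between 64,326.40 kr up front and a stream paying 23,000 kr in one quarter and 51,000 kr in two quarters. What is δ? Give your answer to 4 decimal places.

Present value of the stream is 23000·δ + 51000·δ². Indifference gives 23000δ + 51000δ² = 64326.40.
Rearranged: 51000δ² + 23000δ − 64326.40 = 0.
By the quadratic formula (taking the positive root), δ = (−23000 + √13651585600.00) / 102000 ≈ 0.9200.

δ ≈ 0.9200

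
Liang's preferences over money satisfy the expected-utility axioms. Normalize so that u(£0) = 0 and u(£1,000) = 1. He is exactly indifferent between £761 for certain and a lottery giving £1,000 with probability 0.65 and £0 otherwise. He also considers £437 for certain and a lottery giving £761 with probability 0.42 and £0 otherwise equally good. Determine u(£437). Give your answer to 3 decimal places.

0.273

First, u(£761) = 0.65·u(£1,000) + 0.35·u(£0) = 0.65.
The second indifference gives u(£437) = 0.42·u(£761) + 0.58·u(£0) = 0.42·0.65 + 0.58·0.00 = 0.2730.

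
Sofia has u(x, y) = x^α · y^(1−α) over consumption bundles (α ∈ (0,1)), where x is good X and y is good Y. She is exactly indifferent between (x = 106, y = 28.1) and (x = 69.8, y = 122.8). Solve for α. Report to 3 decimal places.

The Cobb–Douglas utilities coincide, so 106^α·28.1^(1−α) = 69.8^α·122.8^(1−α).
Rearrange to (106/69.8)^α = (122.8/28.1)^(1−α) and take logs: α·0.417805 = (1−α)·1.474787.
With A = 0.417805 and B = 1.474787: α·A = (1−α)·B, so α = B/(A+B) = 1.474787/1.892592 ≈ 0.779.

α ≈ 0.779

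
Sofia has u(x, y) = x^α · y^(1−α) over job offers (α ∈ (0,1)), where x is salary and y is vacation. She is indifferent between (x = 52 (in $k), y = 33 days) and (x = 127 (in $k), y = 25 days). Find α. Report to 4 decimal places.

α ≈ 0.2372

Set the two utilities equal: 52^α·33^(1−α) = 127^α·25^(1−α).
Taking logs: α·ln 52 + (1−α)·ln 33 = α·ln 127 + (1−α)·ln 25, i.e. α·-0.8929434 = (1−α)·-0.2776317.
With A = -0.8929434 and B = -0.2776317: α·A = (1−α)·B, so α = B/(A+B) = -0.2776317/-1.1705751 ≈ 0.2372.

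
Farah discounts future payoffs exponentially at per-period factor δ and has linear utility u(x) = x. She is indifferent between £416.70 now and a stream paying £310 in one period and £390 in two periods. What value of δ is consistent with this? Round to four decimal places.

δ ≈ 0.7100

Present value of the stream is 310·δ + 390·δ². Indifference gives 310δ + 390δ² = 416.70.
So 390δ² + 310δ − 416.70 = 0.
δ = (−310 + √(310² + 4·390·416.70)) / (2·390) = (−310 + √746152.00) / 780 ≈ 0.7100.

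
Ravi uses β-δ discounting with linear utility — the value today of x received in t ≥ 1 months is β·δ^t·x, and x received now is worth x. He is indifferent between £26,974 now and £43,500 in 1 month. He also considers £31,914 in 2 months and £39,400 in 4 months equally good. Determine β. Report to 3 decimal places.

From the later pair, β·δ^2·31914 = β·δ^4·39400; dividing through, δ^2 = 31914/39400 = 0.81000, so δ = 0.90000.
The first indifference: 26974 = β·δ·43500, so β = 26974/(δ·43500) = 26974/(0.90000·43500) ≈ 0.689.

β ≈ 0.689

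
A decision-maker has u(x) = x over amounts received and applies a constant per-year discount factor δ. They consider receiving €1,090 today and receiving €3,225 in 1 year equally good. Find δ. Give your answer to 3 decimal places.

The payoff in 1 year is discounted by δ, so u(1090) = δ·u(3225) and δ = u(1090)/u(3225).
With u(x) = x: δ = 1090/3225 = 0.33798.

δ ≈ 0.338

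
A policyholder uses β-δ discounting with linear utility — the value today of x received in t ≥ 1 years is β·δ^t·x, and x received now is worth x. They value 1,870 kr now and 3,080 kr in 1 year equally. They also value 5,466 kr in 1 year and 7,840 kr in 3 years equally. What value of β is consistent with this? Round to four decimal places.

Both payoffs in the second observation are in the future, so β drops out: δ^1·5466 = δ^3·7840 ⇒ δ^2 = 5466/7840 = 0.69719, so δ = 0.83498.
Substituting δ into 1870 = β·δ·3080: β = 1870/(2571.743) ≈ 0.7271.

β ≈ 0.7271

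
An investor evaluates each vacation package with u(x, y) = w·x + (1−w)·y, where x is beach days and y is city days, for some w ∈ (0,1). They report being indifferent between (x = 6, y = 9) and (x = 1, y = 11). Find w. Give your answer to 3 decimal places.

Indifference: w·6 + (1−w)·9 = w·1 + (1−w)·11.
Rearranging, 5·w − 2·(1−w) = 0.
The marginal rate of substitution is 2/5, so w = 2/(5+2) = 0.286.

w = 0.286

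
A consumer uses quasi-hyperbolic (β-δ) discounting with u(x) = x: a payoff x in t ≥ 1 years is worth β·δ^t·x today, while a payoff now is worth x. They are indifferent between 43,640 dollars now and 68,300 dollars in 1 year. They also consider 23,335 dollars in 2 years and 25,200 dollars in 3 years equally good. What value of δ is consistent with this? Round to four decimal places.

δ ≈ 0.9260

Both payoffs in the second observation are in the future, so β drops out: δ^2·23335 = δ^3·25200 ⇒ δ = 23335/25200 = 0.92599.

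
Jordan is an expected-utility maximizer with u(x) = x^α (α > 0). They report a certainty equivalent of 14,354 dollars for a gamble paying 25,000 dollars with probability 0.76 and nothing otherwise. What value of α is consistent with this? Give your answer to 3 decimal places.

α ≈ 0.495

Since u(0) = 0, the lottery's EU is 0.76·25000^α.
Indifference: 14354^α = 0.76·25000^α, so (14354/25000)^α = 0.76.
α = ln(0.76) / ln(14354/25000) = -0.274437/-0.554847 ≈ 0.495.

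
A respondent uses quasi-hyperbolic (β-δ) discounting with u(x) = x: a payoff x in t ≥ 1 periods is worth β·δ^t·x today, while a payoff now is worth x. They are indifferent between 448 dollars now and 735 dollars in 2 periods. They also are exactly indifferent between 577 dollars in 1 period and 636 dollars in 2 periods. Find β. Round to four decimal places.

β ≈ 0.7405

Both payoffs in the second observation are in the future, so β drops out: δ^1·577 = δ^2·636 ⇒ δ = 577/636 = 0.90723.
Now use the now-vs-future pair: 448 = β·δ^2·735 gives β = 448/(0.82307·735) ≈ 0.7405.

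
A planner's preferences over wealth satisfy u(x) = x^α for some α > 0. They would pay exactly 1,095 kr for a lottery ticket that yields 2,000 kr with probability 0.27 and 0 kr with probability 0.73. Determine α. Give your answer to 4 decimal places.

The lottery's expected utility is 0.27·u(2000) + 0.73·u(0) = 0.27·2000^α (since u(0) = 0 for α > 0).
Setting u(1095) equal to that: 1095^α = 0.27·2000^α ⇒ (1095/2000)^α = 0.27.
Take logs: α = ln 0.27 / ln(1095/2000) ≈ 2.173554.

α ≈ 2.1736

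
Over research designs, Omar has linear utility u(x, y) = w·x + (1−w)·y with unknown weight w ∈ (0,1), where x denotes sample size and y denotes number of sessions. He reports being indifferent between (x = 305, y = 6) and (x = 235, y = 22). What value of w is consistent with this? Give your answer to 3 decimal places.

u(305,6) = u(235,22) means w·305 + (1−w)·6 = w·235 + (1−w)·22.
w·(305−235) = (1−w)·(22−6), i.e. w·70 = (1−w)·16.
So w/(1−w) = 16/70 = 0.2286, giving w = 16/(70+16) = 0.186.

w = 0.186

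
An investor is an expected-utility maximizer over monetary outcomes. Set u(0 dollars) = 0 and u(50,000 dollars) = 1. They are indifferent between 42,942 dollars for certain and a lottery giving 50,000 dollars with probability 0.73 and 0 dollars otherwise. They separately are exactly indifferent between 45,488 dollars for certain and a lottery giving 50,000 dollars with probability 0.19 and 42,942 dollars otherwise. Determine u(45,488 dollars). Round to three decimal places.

The first gamble pins u(42,942 dollars): it must equal 0.73·1 + 0.27·0 = 0.73.
Then u(45,488 dollars) = 0.19·u(50,000 dollars) + 0.81·u(42,942 dollars) = 0.19·1.00 + 0.81·0.73 = 0.7813.

0.781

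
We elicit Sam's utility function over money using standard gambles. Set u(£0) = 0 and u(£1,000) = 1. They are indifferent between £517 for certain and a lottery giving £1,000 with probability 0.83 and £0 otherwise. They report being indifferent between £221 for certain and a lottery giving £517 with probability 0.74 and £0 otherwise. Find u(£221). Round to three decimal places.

First, u(£517) = 0.83·u(£1,000) + 0.17·u(£0) = 0.83.
The second indifference gives u(£221) = 0.74·u(£517) + 0.26·u(£0) = 0.74·0.83 + 0.26·0.00 = 0.6142.

0.614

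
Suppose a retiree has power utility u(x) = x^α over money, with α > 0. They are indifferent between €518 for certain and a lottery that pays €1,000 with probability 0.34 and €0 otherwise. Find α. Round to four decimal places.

EU(lottery) = 0.34·1000^α + 0.66·0 = 0.34·1000^α.
Indifference: 518^α = 0.34·1000^α, so (518/1000)^α = 0.34.
Taking logs: α·ln(518/1000) = ln(0.34), so α = -1.0788097 / -0.6577800 ≈ 1.6401.

α ≈ 1.6401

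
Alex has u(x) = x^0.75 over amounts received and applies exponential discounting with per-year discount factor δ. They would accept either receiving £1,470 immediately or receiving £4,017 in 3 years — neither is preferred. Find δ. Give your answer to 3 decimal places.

δ ≈ 0.778

The payoff in 3 years is discounted by δ^3, so u(1470) = δ^3·u(4017) and δ^3 = u(1470)/u(4017).
With u(x) = x^0.75: δ^3 = 1470^0.75/4017^0.75 = (1470/4017)^0.75 = 0.47050.
Taking the cube root: δ = 0.47050^(1/3) ≈ 0.778.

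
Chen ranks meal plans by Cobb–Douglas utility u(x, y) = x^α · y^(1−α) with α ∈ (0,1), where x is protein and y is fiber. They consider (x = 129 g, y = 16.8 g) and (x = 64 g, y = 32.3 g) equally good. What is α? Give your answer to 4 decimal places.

α ≈ 0.4826

Indifference: 129^α · 16.8^(1−α) = 64^α · 32.3^(1−α).
(129/64)^α = (32.3/16.8)^(1−α); take logs: α·ln(129/64) = (1−α)·ln(32.3/16.8), i.e. α·0.7009293 = (1−α)·0.6536883.
Thus α·(1.3546176) = 0.6536883, so α = 0.6536883/1.3546176 ≈ 0.4826.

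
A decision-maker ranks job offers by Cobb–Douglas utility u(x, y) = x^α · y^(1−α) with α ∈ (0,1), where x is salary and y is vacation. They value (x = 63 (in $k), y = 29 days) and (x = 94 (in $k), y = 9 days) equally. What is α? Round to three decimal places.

Set the two utilities equal: 63^α·29^(1−α) = 94^α·9^(1−α).
Rearrange to (63/94)^α = (9/29)^(1−α) and take logs: α·-0.400160 = (1−α)·-1.170071.
So α/(1−α) = (-1.170071)/(-0.400160) = 2.924008, and α = 2.924008/3.924008 ≈ 0.745.

α ≈ 0.745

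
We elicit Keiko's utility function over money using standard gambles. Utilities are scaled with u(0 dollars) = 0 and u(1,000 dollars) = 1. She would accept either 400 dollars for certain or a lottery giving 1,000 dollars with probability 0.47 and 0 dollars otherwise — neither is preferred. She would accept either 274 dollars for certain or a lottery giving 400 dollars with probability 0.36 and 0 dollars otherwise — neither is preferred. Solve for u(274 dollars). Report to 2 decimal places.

0.17

From the first indifference, u(400 dollars) = 0.47·u(1,000 dollars) + 0.53·u(0 dollars) = 0.47·1 + 0.53·0 = 0.47.
The second indifference gives u(274 dollars) = 0.36·u(400 dollars) + 0.64·u(0 dollars) = 0.36·0.47 + 0.64·0.00 = 0.1692.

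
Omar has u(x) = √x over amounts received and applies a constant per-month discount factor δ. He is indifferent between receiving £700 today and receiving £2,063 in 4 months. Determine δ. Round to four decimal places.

δ ≈ 0.8736

Indifference means u(700) = δ^4 · u(2063), so δ^4 = u(700)/u(2063).
With u(x) = √x: δ^4 = √700/√2063 = √(700/2063) = 0.58250.
So δ = 0.58250^(1/4) ≈ 0.8736.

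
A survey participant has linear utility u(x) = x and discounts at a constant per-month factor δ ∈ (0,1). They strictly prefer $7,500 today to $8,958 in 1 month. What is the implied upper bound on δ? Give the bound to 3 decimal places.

Under u(x) = x this choice says 7500 > δ·8958.
Dividing through by 8958 gives δ < 0.83724.

δ < 0.837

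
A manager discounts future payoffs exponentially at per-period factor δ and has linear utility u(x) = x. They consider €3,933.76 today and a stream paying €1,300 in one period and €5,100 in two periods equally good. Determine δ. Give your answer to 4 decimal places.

Present value of the stream is 1300·δ + 5100·δ². Indifference gives 1300δ + 5100δ² = 3933.76.
So 5100δ² + 1300δ − 3933.76 = 0.
The positive root is δ = [−1300 + √(1300² + 4·5100·3933.76)] / (2·5100) = (−1300 + 9052.000)/10200 ≈ 0.7600.

δ ≈ 0.7600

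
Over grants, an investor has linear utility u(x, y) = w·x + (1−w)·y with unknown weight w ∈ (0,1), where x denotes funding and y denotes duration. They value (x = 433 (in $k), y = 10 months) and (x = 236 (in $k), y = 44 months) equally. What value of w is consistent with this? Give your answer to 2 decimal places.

w = 0.15

u(433,10) = u(236,44) means w·433 + (1−w)·10 = w·236 + (1−w)·44.
w·(433−236) = (1−w)·(44−10), i.e. w·197 = (1−w)·34.
Hence w = 34/(197+34) = 34/231 = 0.15.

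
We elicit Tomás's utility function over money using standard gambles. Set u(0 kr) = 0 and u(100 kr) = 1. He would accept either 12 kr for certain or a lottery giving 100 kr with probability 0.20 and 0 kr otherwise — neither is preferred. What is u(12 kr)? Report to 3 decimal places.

u(12 kr) equals the lottery's expected utility: 0.20·1 + 0.80·0 = 0.20.

0.200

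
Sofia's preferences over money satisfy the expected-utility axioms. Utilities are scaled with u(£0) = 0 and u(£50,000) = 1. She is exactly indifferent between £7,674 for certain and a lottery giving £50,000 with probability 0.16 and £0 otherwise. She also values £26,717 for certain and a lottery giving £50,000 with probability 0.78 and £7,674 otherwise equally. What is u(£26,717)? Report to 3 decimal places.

The first gamble pins u(£7,674): it must equal 0.16·1 + 0.84·0 = 0.16.
Chaining: u(£26,717) = 0.78·1.00 + 0.22·0.16 = 0.8152.

0.815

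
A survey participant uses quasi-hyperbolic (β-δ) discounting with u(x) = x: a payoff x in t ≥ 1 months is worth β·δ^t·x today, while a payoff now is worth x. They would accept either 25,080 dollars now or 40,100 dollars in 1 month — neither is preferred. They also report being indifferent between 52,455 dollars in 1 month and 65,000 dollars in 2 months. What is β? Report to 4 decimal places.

Both payoffs in the second observation are in the future, so β drops out: δ^1·52455 = δ^2·65000 ⇒ δ = 52455/65000 = 0.80700.
Now use the now-vs-future pair: 25080 = β·δ·40100 gives β = 25080/(0.80700·40100) ≈ 0.7750.

β ≈ 0.7750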